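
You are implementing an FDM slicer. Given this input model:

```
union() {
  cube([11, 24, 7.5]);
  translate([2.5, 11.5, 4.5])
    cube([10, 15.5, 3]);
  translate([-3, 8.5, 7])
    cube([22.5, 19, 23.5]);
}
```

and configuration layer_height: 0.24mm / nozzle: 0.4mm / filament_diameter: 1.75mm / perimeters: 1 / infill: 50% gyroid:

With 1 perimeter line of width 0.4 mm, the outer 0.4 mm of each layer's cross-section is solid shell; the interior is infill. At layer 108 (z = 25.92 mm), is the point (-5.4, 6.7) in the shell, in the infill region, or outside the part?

At z = 25.92 mm: the cube is absent (z outside [0, 7.5]); the cube at (2.5, 11.5) is absent (z outside [4.5, 7.5]); the 22.5×19 cube at (-3, 8.5) contributes its full rectangle; Taking the union: only the 22.5×19 cube at (-3, 8.5) is present, so the union is just that shape — 1 connected region. Overall, the cross-section is a single solid region. The nearest boundary edge runs (-3.00, 8.50)→(19.50, 8.50); distance from the point to it = 3.00 mm. The point is not inside any of the regions above, so it lies outside the cross-section (3.00 mm from the nearest boundary).

outside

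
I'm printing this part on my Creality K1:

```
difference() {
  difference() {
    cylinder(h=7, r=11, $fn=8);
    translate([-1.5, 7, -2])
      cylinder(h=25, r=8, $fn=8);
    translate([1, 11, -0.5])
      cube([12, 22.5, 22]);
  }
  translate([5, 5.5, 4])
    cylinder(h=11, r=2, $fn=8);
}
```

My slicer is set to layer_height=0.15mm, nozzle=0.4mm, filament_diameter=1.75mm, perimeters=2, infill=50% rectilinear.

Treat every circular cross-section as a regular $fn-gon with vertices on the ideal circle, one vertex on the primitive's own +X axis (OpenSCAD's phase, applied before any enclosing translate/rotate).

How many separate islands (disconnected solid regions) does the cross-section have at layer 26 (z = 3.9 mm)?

At z = 3.9 mm: the r=11 cylinder gives a regular 8-gon of circumradius 11 (constant along its height); the r=8 cylinder at (-1.5, 7) contributes a regular 8-gon of circumradius 8; the cube at (1, 11) is present — its section is the full 12×22.5 rectangle; Subtracting the remaining from the first: starting from the r=11 cylinder, the r=8 cylinder at (-1.5, 7) partially overlaps it — only the 124.86 mm² overlap (of its 181.02 mm²) is removed, clipping the outline; the 12×22.5 cube at (1, 11) misses the remaining region (no effect) — 1 connected region; the cylinder at (5, 5.5) does not reach this height (z outside [4, 15]); Subtracting the remaining from the first: none of the subtracted shapes is present at this height, so that combined region is unchanged — 1 connected region. Overall, the cross-section is a single solid region. Island count = 1.

1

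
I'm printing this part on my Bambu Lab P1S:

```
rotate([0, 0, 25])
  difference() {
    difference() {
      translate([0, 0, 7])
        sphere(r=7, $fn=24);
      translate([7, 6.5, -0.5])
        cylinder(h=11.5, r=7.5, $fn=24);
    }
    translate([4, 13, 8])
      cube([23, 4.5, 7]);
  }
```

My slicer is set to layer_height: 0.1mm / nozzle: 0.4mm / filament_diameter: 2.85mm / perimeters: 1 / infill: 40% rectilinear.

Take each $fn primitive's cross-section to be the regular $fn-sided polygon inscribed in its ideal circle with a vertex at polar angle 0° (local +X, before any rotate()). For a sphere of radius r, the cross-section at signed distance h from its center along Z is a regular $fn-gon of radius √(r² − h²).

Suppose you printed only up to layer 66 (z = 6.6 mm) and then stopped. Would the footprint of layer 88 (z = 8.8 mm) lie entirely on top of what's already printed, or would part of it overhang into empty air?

entirely on top

Compare the two slices. At z = 6.6: the r=7 sphere slices to a regular 24-gon of circumradius 6.989 (√(r²−h²) with h=0.4 from center) (area = (24/2)·6.989²·sin(360°/24) = 151.69 mm²); the r=7.5 cylinder at (7, 6.5) gives a regular 24-gon of circumradius 7.5 (constant along its height) (area = (24/2)·7.500²·sin(360°/24) = 174.70 mm²); Subtracting the remaining from the first: starting from the r=7 sphere (151.69 mm²), the r=7.5 cylinder at (7, 6.5) partially overlaps it — only the 36.24 mm² overlap (of its 174.70 mm²) is removed, clipping the outline — area = 115.45 mm²; the cube at (4, 13) is absent (z outside [8, 15]); Subtracting the remaining from the first: none of the subtracted shapes is present at this height, so that combined region is unchanged — area = 115.45 mm²; (whole slice rotated 25° about Z — lengths, areas and connectivity unchanged). At z = 8.8: the r=7 sphere slices to a regular 24-gon of circumradius 6.765 (√(r²−h²) with h=1.8 from center) (area = (24/2)·6.765²·sin(360°/24) = 142.12 mm²); the r=7.5 cylinder at (7, 6.5) contributes a regular 24-gon of circumradius 7.5 (area = (24/2)·7.500²·sin(360°/24) = 174.70 mm²); Subtracting the remaining from the first: starting from the r=7 sphere (142.12 mm²), the r=7.5 cylinder at (7, 6.5) partially overlaps it — only the 33.53 mm² overlap (of its 174.70 mm²) is removed, clipping the outline — area = 108.60 mm²; the cube at (4, 13) is present — its section is the full 23×4.5 rectangle (area 103.50 mm²); After the difference (first − rest): starting from that combined region (108.60 mm²), the 23×4.5 cube at (4, 13) misses the remaining region (no effect) — area = 108.60 mm²; (whole slice rotated 25° about Z — lengths, areas and connectivity unchanged). Checking containment: the cross-section at z = 8.8 is a subset of the cross-section at z = 6.6.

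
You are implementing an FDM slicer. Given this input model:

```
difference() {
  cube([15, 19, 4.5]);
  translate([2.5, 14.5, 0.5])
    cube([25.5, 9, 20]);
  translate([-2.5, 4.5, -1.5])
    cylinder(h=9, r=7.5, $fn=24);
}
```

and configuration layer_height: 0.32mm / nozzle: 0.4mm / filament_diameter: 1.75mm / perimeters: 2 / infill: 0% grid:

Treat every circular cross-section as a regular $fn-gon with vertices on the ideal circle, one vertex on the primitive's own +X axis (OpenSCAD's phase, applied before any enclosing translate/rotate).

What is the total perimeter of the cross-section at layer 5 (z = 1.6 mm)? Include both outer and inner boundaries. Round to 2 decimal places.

At z = 1.6 mm: the 15×19 cube contributes its full rectangle (perimeter 68.00 mm); the 25.5×9 cube at (2.5, 14.5) contributes its full rectangle (perimeter 69.00 mm); the r=7.5 cylinder at (-2.5, 4.5) gives a regular 24-gon of circumradius 7.5 (constant along its height) (perimeter = 2·24·7.500·sin(180°/24) = 46.99 mm); Taking the first minus the rest: starting from the 15×19 cube, the 25.5×9 cube at (2.5, 14.5) partially overlaps it — only the 56.25 mm² overlap (of its 229.50 mm²) is removed, clipping the outline; the r=7.5 cylinder at (-2.5, 4.5) partially overlaps it — only the 45.52 mm² overlap (of its 174.70 mm²) is removed, clipping the outline — boundary = 67.11 mm. Overall, the cross-section is a single solid region. Total boundary length (outer) = 67.11 mm.

67.11 mm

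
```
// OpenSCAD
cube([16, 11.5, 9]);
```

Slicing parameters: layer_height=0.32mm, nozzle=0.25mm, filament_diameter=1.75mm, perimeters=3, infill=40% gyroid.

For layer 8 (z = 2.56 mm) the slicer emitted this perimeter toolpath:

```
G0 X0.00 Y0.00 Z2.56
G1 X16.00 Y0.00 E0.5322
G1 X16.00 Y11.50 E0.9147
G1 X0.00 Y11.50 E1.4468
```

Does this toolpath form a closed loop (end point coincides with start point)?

no

Start point (G0): (0.00, 0.00). End point (last G1): the path does not return to the start — open.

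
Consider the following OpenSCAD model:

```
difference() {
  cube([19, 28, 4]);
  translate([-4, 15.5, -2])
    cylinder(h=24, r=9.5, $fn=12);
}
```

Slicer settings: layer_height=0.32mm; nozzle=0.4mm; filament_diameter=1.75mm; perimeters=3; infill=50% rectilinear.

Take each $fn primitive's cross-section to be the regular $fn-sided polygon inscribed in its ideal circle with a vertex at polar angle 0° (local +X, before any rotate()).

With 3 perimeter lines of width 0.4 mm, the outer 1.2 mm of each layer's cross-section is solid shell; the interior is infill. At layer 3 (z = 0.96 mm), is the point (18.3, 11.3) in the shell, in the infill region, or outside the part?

At z = 0.96 mm: the cube is present — its section is the full 19×28 rectangle; the cylinder at (-4, 15.5): section is a regular 12-gon, circumradius r=9.5; Taking the first minus the rest: starting from the 19×28 cube, the r=9.5 cylinder at (-4, 15.5) partially overlaps it — only the 63.66 mm² overlap (of its 270.75 mm²) is removed, clipping the outline — 1 connected region. Overall, the cross-section is a single solid region. The nearest boundary edge runs (19.00, 28.00)→(19.00, 0.00); distance from the point to it = 0.70 mm. The point is inside the cross-section, 0.70 mm from the nearest boundary — within the 1.2 mm shell band (3 × 0.4).

shell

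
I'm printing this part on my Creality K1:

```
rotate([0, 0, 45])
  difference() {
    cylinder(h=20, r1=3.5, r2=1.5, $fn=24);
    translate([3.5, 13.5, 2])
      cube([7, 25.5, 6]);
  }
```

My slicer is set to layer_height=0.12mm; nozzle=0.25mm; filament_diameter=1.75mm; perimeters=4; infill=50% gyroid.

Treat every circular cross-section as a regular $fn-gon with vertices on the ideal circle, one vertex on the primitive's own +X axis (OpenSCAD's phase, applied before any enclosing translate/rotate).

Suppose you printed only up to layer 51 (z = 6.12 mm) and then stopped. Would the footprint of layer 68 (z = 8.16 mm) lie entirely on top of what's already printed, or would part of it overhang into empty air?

Compare the two slices. At z = 6.12: the cone: at t=0.306 of its height the radius interpolates to r₁+(r₂−r₁)t = 2.888, giving a regular 24-gon of that circumradius (area = (24/2)·2.888²·sin(360°/24) = 25.90 mm²); the cube at (3.5, 13.5) (footprint 7×25.5) is included at this height (area 178.50 mm²); After the difference (first − rest): starting from the cone (25.90 mm²), the 7×25.5 cube at (3.5, 13.5) misses the remaining region (no effect) — area = 25.90 mm²; (whole slice rotated 45° about Z — lengths, areas and connectivity unchanged). At z = 8.16: the cone (r1=3.5→r2=1.5) has section circumradius 2.684 here — a regular 24-gon (area = (24/2)·2.684²·sin(360°/24) = 22.37 mm²); the cube at (3.5, 13.5) is not intersected at this z (z outside [2, 8]); After the difference (first − rest): none of the subtracted shapes is present at this height, so the cone is unchanged — area = 22.37 mm²; (whole slice rotated 45° about Z — lengths, areas and connectivity unchanged). Checking containment: the cross-section at z = 8.16 is a subset of the cross-section at z = 6.12.

entirely on top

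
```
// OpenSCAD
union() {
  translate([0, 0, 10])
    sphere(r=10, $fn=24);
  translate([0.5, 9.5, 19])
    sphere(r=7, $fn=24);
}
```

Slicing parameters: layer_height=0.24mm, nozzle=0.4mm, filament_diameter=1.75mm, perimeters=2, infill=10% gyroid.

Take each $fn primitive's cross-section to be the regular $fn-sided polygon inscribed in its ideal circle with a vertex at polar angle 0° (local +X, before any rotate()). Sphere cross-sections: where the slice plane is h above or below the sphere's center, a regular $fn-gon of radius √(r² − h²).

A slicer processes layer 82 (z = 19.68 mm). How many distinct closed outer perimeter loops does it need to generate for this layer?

At z = 19.68 mm: the r=10 sphere slices to a regular 24-gon of circumradius 2.510 (√(r²−h²) with h=9.68 from center); the r=7 sphere at (0.5, 9.5) slices to a regular 24-gon of circumradius 6.967 (√(r²−h²) with h=0.68 from center); Combining (union): the 2 present regions are separate (no shared area or edge), so areas and boundary lengths simply add and each stays a separate island — 2 connected regions. The result has 2 disconnected regions.

2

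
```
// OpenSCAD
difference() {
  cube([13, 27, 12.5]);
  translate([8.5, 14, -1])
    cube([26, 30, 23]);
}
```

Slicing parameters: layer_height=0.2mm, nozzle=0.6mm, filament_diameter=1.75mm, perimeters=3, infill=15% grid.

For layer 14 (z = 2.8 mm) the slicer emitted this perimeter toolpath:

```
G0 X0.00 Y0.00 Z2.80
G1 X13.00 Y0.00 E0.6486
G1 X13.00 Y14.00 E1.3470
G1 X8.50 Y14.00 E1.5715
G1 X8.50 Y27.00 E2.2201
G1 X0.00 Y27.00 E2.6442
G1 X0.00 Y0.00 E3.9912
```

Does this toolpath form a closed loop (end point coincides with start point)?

Start point (G0): (0.00, 0.00). End point (last G1): the path returns to the start — closed.

yes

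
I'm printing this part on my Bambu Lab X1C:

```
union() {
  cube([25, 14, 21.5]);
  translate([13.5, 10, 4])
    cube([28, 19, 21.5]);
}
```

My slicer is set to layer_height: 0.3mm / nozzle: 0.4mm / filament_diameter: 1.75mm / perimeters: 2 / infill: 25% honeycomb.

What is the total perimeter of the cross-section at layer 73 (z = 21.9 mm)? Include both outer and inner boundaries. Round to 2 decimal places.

At z = 21.9 mm: the cube is absent (z outside [0, 21.5]); the cube at (13.5, 10) (footprint 28×19) is included at this height (perimeter 94.00 mm); Combining (union): only the 28×19 cube at (13.5, 10) is present, so the union is just that shape — boundary = 94.00 mm. Overall, the cross-section is a single solid region. Total boundary length (outer) = 94.00 mm.

94.00 mm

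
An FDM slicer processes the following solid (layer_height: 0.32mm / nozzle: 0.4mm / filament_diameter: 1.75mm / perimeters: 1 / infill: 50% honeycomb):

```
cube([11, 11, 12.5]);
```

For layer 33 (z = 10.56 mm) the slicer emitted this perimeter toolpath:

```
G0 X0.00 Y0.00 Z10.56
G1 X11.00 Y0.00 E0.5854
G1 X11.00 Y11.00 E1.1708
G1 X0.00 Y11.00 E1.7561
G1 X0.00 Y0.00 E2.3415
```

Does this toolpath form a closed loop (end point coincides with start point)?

Start point (G0): (0.00, 0.00). End point (last G1): the path returns to the start — closed.

yes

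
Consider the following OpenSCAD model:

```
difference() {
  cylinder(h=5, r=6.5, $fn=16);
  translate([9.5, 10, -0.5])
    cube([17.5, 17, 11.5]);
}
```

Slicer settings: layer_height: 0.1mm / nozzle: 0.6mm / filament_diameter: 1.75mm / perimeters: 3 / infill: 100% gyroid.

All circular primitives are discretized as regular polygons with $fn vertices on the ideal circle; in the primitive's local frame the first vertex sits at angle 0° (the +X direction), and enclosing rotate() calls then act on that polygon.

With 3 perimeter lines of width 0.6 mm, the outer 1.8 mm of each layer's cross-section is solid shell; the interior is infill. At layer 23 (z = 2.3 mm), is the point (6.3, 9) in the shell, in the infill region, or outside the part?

outside

At z = 2.3 mm: the cylinder: section is a regular 16-gon, circumradius r=6.5; the 17.5×17 cube at (9.5, 10) contributes its full rectangle; Taking the first minus the rest: starting from the r=6.5 cylinder, the 17.5×17 cube at (9.5, 10) misses the remaining region (no effect) — 1 connected region. Overall, the cross-section is a single solid region. The nearest boundary edge runs (2.49, 6.01)→(4.60, 4.60); distance from the point to it = 4.61 mm. The point is not inside any of the regions above, so it lies outside the cross-section (4.61 mm from the nearest boundary).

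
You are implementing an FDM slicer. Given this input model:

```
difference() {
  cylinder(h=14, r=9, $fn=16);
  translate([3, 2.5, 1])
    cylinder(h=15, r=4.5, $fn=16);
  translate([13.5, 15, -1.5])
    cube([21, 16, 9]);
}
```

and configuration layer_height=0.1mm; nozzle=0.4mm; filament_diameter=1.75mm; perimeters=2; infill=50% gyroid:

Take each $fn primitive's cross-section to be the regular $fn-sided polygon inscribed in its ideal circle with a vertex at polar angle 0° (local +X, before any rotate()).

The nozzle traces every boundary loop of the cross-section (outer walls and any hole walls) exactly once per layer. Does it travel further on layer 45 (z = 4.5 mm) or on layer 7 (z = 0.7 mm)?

Layer 45 (z = 4.5): the cylinder: section is a regular 16-gon, circumradius r=9 (perimeter = 2·16·9.000·sin(180°/16) = 56.19 mm); the cylinder at (3, 2.5): section is a regular 16-gon, circumradius r=4.5 (perimeter = 2·16·4.500·sin(180°/16) = 28.09 mm); the cube at (13.5, 15) (footprint 21×16) is included at this height (perimeter 74.00 mm); After the difference (first − rest): starting from the r=9 cylinder, the r=4.5 cylinder at (3, 2.5) lies wholly inside it (removes its full 61.99 mm² and its 28.09 mm outline becomes a hole wall); the 21×16 cube at (13.5, 15) misses the remaining region (no effect) — boundary (outer + 1 inner loop) = 84.28 mm. So its perimeter = 84.28 mm. Layer 7 (z = 0.7): the r=9 cylinder contributes a regular 16-gon of circumradius 9 (perimeter = 2·16·9.000·sin(180°/16) = 56.19 mm); the cylinder at (3, 2.5) is absent (z outside [1, 16]); the cube at (13.5, 15) is present — its section is the full 21×16 rectangle (perimeter 74.00 mm); After the difference (first − rest): starting from the r=9 cylinder, the 21×16 cube at (13.5, 15) misses the remaining region (no effect) — boundary = 56.19 mm. So its perimeter = 56.19 mm. Layer 45 is larger (84.28 vs 56.19 mm).

layer 45 (z = 4.5 mm)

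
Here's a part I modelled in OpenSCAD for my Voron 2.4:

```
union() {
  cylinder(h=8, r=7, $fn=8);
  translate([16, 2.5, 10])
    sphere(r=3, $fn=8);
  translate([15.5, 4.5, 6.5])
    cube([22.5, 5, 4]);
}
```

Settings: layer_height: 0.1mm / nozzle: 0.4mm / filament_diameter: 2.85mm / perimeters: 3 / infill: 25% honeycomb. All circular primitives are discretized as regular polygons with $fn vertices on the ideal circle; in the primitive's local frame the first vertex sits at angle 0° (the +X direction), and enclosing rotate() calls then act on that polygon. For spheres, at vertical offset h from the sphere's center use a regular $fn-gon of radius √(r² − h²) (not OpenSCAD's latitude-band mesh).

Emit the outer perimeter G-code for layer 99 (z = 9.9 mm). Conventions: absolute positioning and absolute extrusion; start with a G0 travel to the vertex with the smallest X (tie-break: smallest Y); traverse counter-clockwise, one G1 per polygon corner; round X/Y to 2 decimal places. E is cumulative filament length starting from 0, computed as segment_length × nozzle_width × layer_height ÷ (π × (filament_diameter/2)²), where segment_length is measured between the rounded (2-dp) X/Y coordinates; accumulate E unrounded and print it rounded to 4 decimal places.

G0 X13.00 Y2.50 Z9.90
G1 X13.88 Y0.38 E0.0144
G1 X16.00 Y-0.50 E0.0288
G1 X18.12 Y0.38 E0.0432
G1 X19.00 Y2.50 E0.0576
G1 X18.17 Y4.50 E0.0711
G1 X38.00 Y4.50 E0.1955
G1 X38.00 Y9.50 E0.2268
G1 X15.50 Y9.50 E0.3679
G1 X15.50 Y5.29 E0.3943
G1 X13.88 Y4.62 E0.4053
G1 X13.00 Y2.50 E0.4197

At z = 9.9 mm: the cylinder is absent (z outside [0, 8]); the r=3 sphere at (16, 2.5) contributes a regular 8-gon of circumradius √(3²−0.1²) = 2.998; the cube at (15.5, 4.5) is present — its section is the full 22.5×5 rectangle; Combining (union): the regions partially overlap (shared area 1.64 mm²), so overlapping operands fuse into one piece — 1 connected region. The outline is a single polygon with 11 vertices. Extrusion per mm of travel: 0.4 × 0.1 / (π × 1.425²) = 0.006270. Accumulating E over each segment gives final E = 0.4197.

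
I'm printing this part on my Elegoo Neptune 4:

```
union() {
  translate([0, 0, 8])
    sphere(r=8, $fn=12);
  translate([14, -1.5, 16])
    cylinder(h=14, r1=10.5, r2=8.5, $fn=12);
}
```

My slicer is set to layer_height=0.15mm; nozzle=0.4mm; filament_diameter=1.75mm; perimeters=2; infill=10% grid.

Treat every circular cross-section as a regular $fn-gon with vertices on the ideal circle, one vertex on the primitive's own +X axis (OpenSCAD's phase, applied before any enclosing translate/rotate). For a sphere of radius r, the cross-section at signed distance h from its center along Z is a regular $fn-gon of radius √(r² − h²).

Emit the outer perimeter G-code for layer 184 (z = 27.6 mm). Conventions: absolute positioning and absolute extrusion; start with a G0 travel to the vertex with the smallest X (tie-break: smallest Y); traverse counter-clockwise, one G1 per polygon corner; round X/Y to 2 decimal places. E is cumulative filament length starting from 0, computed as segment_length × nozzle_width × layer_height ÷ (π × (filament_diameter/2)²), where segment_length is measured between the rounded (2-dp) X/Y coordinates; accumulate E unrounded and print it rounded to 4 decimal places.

G0 X5.16 Y-1.50 Z27.60
G1 X6.34 Y-5.92 E0.1141
G1 X9.58 Y-9.16 E0.2284
G1 X14.00 Y-10.34 E0.3425
G1 X18.42 Y-9.16 E0.4567
G1 X21.66 Y-5.92 E0.5710
G1 X22.84 Y-1.50 E0.6851
G1 X21.66 Y2.92 E0.7992
G1 X18.42 Y6.16 E0.9135
G1 X14.00 Y7.34 E1.0276
G1 X9.58 Y6.16 E1.1417
G1 X6.34 Y2.92 E1.2560
G1 X5.16 Y-1.50 E1.3701

At z = 27.6 mm: the sphere does not reach this height (|z−center|=19.600 > r=8); the cone at (14, -1.5) contributes a regular 12-gon of circumradius 8.843 (interpolated between r1=10.5 and r2=8.5 at t=0.829); Combining (union): only the cone at (14, -1.5) is present, so the union is just that shape — 1 connected region. The outline is a single polygon with 12 vertices. Extrusion per mm of travel: 0.4 × 0.15 / (π × 0.875²) = 0.024945. Accumulating E over each segment gives final E = 1.3701.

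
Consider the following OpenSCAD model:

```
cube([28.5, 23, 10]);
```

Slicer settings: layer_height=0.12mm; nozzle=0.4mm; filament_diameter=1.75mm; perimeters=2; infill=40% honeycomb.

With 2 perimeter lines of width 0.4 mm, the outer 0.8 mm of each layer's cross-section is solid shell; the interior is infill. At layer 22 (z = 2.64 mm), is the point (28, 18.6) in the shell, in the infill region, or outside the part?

shell

At z = 2.64 mm: the cube is present — its section is the full 28.5×23 rectangle. Overall, the cross-section is a single solid region. The nearest boundary edge runs (28.50, 0.00)→(28.50, 23.00); distance from the point to it = 0.50 mm. The point is inside the cross-section, 0.50 mm from the nearest boundary — within the 0.8 mm shell band (2 × 0.4).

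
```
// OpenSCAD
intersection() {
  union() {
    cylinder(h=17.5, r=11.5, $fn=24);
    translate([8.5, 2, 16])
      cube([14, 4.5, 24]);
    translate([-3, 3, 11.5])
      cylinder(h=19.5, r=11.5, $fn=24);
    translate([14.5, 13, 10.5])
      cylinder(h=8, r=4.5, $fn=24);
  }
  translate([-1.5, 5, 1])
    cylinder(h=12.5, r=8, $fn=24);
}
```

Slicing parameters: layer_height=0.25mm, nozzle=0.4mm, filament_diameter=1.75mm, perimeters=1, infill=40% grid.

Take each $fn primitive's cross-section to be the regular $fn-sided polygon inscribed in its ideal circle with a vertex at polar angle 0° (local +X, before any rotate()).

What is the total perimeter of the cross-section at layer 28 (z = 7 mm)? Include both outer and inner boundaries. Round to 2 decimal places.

48.13 mm

At z = 7 mm: the cylinder: section is a regular 24-gon, circumradius r=11.5 (perimeter = 2·24·11.500·sin(180°/24) = 72.05 mm); the cube at (8.5, 2) does not reach this height (z outside [16, 40]); the cylinder at (-3, 3) does not reach this height (z outside [11.5, 31]); the cylinder at (14.5, 13) is not intersected at this z (z outside [10.5, 18.5]); Merging all regions: only the r=11.5 cylinder is present, so the union is just that shape — boundary = 72.05 mm; the r=8 cylinder at (-1.5, 5) gives a regular 24-gon of circumradius 8 (constant along its height) (perimeter = 2·24·8.000·sin(180°/24) = 50.12 mm); After intersecting: the r=8 cylinder at (-1.5, 5) partially overlaps the result so far; clipping to the common part keeps 180.59 mm² — boundary = 48.13 mm. Overall, the cross-section is a single solid region. Total boundary length (outer) = 48.13 mm.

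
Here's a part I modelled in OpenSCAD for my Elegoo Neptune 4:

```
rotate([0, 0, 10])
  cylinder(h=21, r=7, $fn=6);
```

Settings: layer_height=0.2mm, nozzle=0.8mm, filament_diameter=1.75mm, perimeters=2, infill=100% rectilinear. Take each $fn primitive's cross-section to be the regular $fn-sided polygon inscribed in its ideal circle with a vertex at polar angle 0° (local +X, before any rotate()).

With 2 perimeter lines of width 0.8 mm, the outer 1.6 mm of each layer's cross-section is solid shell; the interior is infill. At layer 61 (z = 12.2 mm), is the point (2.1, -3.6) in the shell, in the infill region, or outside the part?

infill

At z = 12.2 mm: the r=7 cylinder gives a regular 6-gon of circumradius 7 (constant along its height); (whole slice rotated 10° about Z — lengths, areas and connectivity unchanged). Overall, the cross-section is a single solid region. Undo the 10° rotation: the query point maps to (1.443, -3.910) in the un-rotated model frame. The nearest boundary edge runs (-3.50, -6.06)→(3.50, -6.06); distance from the point to it = 2.15 mm. The point is inside the cross-section and 2.15 mm from the nearest boundary — more than the 1.6 mm shell width (2 × 0.8), so it's in the infill interior.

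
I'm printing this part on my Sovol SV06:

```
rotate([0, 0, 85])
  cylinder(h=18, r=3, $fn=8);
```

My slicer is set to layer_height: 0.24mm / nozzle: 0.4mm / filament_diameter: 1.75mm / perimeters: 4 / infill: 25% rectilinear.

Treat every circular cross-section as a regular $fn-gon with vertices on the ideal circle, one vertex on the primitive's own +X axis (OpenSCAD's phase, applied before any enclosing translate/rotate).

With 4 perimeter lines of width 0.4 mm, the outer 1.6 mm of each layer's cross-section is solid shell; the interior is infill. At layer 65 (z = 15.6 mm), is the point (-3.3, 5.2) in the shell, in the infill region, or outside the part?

outside

At z = 15.6 mm: the cylinder: section is a regular 8-gon, circumradius r=3; (rotated 85° about Z; rotation is an isometry so areas/perimeters/island counts are preserved). Overall, the cross-section is a single solid region. Undo the 85° rotation: the query point maps to (4.893, 3.741) in the un-rotated model frame. The nearest boundary edge runs (3.00, 0.00)→(2.12, 2.12); distance from the point to it = 3.21 mm. The point is not inside any of the regions above, so it lies outside the cross-section (3.21 mm from the nearest boundary).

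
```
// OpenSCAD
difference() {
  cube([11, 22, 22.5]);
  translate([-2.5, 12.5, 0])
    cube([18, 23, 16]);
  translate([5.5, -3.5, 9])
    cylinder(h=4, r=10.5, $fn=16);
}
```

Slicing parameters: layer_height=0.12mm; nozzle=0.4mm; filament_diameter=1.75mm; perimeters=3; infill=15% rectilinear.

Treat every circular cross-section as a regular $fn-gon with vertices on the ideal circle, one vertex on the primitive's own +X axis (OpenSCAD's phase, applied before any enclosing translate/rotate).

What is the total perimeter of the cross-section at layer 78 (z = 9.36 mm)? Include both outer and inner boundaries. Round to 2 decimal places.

37.34 mm

At z = 9.36 mm: the cube (footprint 11×22) is included at this height (perimeter 66.00 mm); the cube at (-2.5, 12.5) (footprint 18×23) is included at this height (perimeter 82.00 mm); the r=10.5 cylinder at (5.5, -3.5) gives a regular 16-gon of circumradius 10.5 (constant along its height) (perimeter = 2·16·10.500·sin(180°/16) = 65.55 mm); Subtracting the remaining from the first: starting from the 11×22 cube, the 18×23 cube at (-2.5, 12.5) partially overlaps it — only the 104.50 mm² overlap (of its 414.00 mm²) is removed, clipping the outline; the r=10.5 cylinder at (5.5, -3.5) partially overlaps it — only the 69.95 mm² overlap (of its 337.53 mm²) is removed, clipping the outline — boundary = 37.34 mm. Overall, the cross-section is a single solid region. Total boundary length (outer) = 37.34 mm.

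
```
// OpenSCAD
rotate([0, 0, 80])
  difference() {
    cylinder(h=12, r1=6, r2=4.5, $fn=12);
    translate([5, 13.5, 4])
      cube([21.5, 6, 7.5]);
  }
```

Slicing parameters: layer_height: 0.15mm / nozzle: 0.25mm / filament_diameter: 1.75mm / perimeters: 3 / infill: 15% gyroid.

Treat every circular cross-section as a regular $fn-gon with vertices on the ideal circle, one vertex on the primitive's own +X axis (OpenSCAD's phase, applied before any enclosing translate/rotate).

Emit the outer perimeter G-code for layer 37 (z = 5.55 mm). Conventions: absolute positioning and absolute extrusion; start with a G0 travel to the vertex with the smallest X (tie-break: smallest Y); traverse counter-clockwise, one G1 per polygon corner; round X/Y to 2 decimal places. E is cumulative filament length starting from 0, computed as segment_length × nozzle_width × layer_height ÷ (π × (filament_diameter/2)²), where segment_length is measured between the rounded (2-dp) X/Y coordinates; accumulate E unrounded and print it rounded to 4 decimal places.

G0 X-5.23 Y0.92 Z5.55
G1 X-4.99 Y-1.81 E0.0427
G1 X-3.41 Y-4.06 E0.0856
G1 X-0.92 Y-5.23 E0.1285
G1 X1.81 Y-4.99 E0.1712
G1 X4.06 Y-3.41 E0.2141
G1 X5.23 Y-0.92 E0.2570
G1 X4.99 Y1.81 E0.2997
G1 X3.41 Y4.06 E0.3426
G1 X0.92 Y5.23 E0.3855
G1 X-1.81 Y4.99 E0.4282
G1 X-4.06 Y3.41 E0.4710
G1 X-5.23 Y0.92 E0.5139

At z = 5.55 mm: the cone: at t=0.462 of its height the radius interpolates to r₁+(r₂−r₁)t = 5.306, giving a regular 12-gon of that circumradius; the cube at (5, 13.5) is present — its section is the full 21.5×6 rectangle; Subtracting the remaining from the first: starting from the cone, the 21.5×6 cube at (5, 13.5) misses the remaining region (no effect) — 1 connected region; (whole slice rotated 80° about Z — lengths, areas and connectivity unchanged). The outline is a single polygon with 12 vertices. Extrusion per mm of travel: 0.25 × 0.15 / (π × 0.875²) = 0.015591. Accumulating E over each segment gives final E = 0.5139.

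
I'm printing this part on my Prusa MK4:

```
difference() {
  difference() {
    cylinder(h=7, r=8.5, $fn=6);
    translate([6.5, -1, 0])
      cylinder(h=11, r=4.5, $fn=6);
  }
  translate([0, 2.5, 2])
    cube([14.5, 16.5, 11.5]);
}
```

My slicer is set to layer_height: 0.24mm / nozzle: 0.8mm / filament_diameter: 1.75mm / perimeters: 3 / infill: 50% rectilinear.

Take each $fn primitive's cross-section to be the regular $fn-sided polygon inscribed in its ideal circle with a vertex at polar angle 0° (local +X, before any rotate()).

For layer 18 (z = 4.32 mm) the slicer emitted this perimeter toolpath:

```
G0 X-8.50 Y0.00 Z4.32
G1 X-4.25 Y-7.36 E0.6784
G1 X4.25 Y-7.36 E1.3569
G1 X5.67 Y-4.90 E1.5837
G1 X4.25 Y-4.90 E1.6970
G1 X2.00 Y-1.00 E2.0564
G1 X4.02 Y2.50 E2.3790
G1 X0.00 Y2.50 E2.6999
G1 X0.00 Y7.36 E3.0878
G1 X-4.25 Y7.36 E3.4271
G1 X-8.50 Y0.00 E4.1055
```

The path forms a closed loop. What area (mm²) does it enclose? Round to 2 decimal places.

128.76 mm²

Apply the shoelace formula to the sequence of (X, Y) vertices; enclosed area = 128.76 mm².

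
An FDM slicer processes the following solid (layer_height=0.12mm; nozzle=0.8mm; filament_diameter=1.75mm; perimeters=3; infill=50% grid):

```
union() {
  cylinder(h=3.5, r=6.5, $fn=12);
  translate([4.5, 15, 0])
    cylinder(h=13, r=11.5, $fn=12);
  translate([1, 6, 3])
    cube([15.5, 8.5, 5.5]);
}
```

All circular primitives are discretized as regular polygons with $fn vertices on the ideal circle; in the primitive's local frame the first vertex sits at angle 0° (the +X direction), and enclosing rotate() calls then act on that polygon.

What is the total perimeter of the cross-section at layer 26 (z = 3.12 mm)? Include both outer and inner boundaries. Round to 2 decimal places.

99.95 mm

At z = 3.12 mm: the r=6.5 cylinder gives a regular 12-gon of circumradius 6.5 (constant along its height) (perimeter = 2·12·6.500·sin(180°/12) = 40.38 mm); the r=11.5 cylinder at (4.5, 15) contributes a regular 12-gon of circumradius 11.5 (perimeter = 2·12·11.500·sin(180°/12) = 71.43 mm); the cube at (1, 6) is present — its section is the full 15.5×8.5 rectangle (perimeter 48.00 mm); Combining (union): the regions partially overlap (shared area 122.94 mm²), so the edge portions inside another operand are dropped and the merged outline is re-measured after clipping — boundary = 99.95 mm. Overall, the cross-section is a single solid region. Total boundary length (outer) = 99.95 mm.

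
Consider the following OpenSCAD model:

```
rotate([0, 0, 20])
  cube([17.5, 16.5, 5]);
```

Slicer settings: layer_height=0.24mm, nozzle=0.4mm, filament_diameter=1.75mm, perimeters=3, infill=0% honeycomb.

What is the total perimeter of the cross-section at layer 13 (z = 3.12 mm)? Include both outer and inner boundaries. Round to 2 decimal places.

68.00 mm

At z = 3.12 mm: the 17.5×16.5 cube contributes its full rectangle (perimeter 68.00 mm); (rotated 20° about Z; rotation is an isometry so areas/perimeters/island counts are preserved). Overall, the cross-section is a single solid region. Total boundary length (outer) = 68.00 mm.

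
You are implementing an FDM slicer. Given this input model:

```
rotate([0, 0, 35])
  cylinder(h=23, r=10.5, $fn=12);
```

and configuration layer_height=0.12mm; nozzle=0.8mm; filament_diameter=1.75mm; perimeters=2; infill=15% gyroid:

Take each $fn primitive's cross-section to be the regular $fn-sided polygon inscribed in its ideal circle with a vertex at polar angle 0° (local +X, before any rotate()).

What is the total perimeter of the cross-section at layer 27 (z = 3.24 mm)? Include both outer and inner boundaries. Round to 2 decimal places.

At z = 3.24 mm: the r=10.5 cylinder contributes a regular 12-gon of circumradius 10.5 (perimeter = 2·12·10.500·sin(180°/12) = 65.22 mm); (rotated 35° about Z; rotation is an isometry so areas/perimeters/island counts are preserved). Overall, the cross-section is a single solid region. Total boundary length (outer) = 65.22 mm.

65.22 mm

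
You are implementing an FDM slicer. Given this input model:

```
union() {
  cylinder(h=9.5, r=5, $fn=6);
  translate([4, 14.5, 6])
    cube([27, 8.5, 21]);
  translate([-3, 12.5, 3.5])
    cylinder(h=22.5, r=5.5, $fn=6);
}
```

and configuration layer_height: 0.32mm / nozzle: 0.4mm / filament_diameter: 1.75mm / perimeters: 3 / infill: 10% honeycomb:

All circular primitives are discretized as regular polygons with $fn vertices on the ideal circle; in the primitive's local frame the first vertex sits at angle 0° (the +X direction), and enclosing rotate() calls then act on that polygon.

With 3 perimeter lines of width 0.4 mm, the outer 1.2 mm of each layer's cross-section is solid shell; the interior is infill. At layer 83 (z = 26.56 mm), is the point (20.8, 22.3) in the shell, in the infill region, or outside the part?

At z = 26.56 mm: the cylinder is absent (z outside [0, 9.5]); the cube at (4, 14.5) (footprint 27×8.5) is included at this height; the cylinder at (-3, 12.5) is absent (z outside [3.5, 26]); Taking the union: only the 27×8.5 cube at (4, 14.5) is present, so the union is just that shape — 1 connected region. Overall, the cross-section is a single solid region. The nearest boundary edge runs (31.00, 23.00)→(4.00, 23.00); distance from the point to it = 0.70 mm. The point is inside the cross-section, 0.70 mm from the nearest boundary — within the 1.2 mm shell band (3 × 0.4).

shell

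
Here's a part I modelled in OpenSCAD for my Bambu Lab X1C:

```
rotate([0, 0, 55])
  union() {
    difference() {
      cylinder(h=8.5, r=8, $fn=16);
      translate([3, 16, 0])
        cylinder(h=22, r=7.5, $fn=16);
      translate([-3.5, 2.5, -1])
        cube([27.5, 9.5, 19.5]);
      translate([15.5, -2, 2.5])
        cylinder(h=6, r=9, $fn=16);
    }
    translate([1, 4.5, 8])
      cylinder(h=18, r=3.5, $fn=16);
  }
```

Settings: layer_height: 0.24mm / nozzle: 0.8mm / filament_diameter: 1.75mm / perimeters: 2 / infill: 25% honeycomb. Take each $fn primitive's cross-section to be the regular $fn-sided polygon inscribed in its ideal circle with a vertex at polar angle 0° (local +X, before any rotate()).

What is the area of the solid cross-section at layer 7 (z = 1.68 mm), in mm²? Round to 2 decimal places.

148.34 mm²

At z = 1.68 mm: the r=8 cylinder gives a regular 16-gon of circumradius 8 (constant along its height) (area = (16/2)·8.000²·sin(360°/16) = 195.93 mm²); the r=7.5 cylinder at (3, 16) gives a regular 16-gon of circumradius 7.5 (constant along its height) (area = (16/2)·7.500²·sin(360°/16) = 172.21 mm²); the cube at (-3.5, 2.5) is present — its section is the full 27.5×9.5 rectangle (area 261.25 mm²); the cylinder at (15.5, -2) is absent (z outside [2.5, 8.5]); After the difference (first − rest): starting from the r=8 cylinder (195.93 mm²), the r=7.5 cylinder at (3, 16) misses the remaining region (no effect); the 27.5×9.5 cube at (-3.5, 2.5) partially overlaps it — only the 47.59 mm² overlap (of its 261.25 mm²) is removed, clipping the outline — area = 148.34 mm²; the cylinder at (1, 4.5) is not intersected at this z (z outside [8, 26]); Combining (union): only the result so far is present, so the union is just that shape — area = 148.34 mm²; (whole slice rotated 55° about Z — lengths, areas and connectivity unchanged). Overall, the cross-section is a single solid region. Net area = 148.34 mm².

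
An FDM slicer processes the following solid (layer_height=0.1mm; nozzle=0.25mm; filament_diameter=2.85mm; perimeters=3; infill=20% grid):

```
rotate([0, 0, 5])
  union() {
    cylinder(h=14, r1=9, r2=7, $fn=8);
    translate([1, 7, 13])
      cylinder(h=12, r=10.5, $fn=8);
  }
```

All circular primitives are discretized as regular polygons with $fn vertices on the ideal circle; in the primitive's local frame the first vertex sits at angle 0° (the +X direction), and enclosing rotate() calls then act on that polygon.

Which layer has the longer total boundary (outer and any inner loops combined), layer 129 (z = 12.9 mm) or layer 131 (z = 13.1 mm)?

Layer 129 (z = 12.9): the cone: at t=0.921 of its height the radius interpolates to r₁+(r₂−r₁)t = 7.157, giving a regular 8-gon of that circumradius (perimeter = 2·8·7.157·sin(180°/8) = 43.82 mm); the cylinder at (1, 7) does not reach this height (z outside [13, 25]); Combining (union): only the cone is present, so the union is just that shape — boundary = 43.82 mm; (whole slice rotated 5° about Z — lengths, areas and connectivity unchanged). So its perimeter = 43.82 mm. Layer 131 (z = 13.1): the cone contributes a regular 8-gon of circumradius 7.129 (interpolated between r1=9 and r2=7 at t=0.936) (perimeter = 2·8·7.129·sin(180°/8) = 43.65 mm); the r=10.5 cylinder at (1, 7) contributes a regular 8-gon of circumradius 10.5 (perimeter = 2·8·10.500·sin(180°/8) = 64.29 mm); Taking the union: the regions partially overlap (shared area 99.74 mm²), so the edge portions inside another operand are dropped and the merged outline is re-measured after clipping — boundary = 70.25 mm; (rotated 5° about Z; rotation is an isometry so areas/perimeters/island counts are preserved). So its perimeter = 70.25 mm. Layer 131 is larger (70.25 vs 43.82 mm).

layer 131 (z = 13.1 mm)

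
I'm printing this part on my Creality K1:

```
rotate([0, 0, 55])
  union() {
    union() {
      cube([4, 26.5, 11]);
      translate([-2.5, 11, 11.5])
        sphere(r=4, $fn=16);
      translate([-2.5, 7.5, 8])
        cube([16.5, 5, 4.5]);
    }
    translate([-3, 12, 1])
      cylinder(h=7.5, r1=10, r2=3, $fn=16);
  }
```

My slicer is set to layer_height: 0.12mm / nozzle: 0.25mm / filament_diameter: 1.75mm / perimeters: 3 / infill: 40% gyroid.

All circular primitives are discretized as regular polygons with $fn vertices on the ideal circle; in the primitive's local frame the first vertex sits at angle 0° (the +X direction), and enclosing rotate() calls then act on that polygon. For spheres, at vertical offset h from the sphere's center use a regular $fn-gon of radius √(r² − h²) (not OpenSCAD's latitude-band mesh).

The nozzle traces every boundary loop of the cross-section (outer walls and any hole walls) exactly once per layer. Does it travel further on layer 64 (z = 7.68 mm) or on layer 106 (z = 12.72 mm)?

Layer 64 (z = 7.68): the cube is present — its section is the full 4×26.5 rectangle (perimeter 61.00 mm); the sphere at (-2.5, 11): section is a regular 16-gon, circumradius = √(r²−h²) = √(4²−3.82²) = 1.186 (perimeter = 2·16·1.186·sin(180°/16) = 7.41 mm); the cube at (-2.5, 7.5) is not intersected at this z (z outside [8, 12.5]); Merging all regions: the 2 present regions are separate (no shared area or edge), so areas and boundary lengths simply add and each stays a separate island — boundary = 68.41 mm; the cone at (-3, 12) (r1=10→r2=3) has section circumradius 3.765 here — a regular 16-gon (perimeter = 2·16·3.765·sin(180°/16) = 23.51 mm); Merging all regions: the regions partially overlap (shared area 6.44 mm²), so the edge portions inside another operand are dropped and the merged outline is re-measured after clipping — boundary = 75.53 mm; (whole slice rotated 55° about Z — lengths, areas and connectivity unchanged). So its perimeter = 75.53 mm. Layer 106 (z = 12.72): the cube does not reach this height (z outside [0, 11]); the sphere at (-2.5, 11): section is a regular 16-gon, circumradius = √(r²−h²) = √(4²−1.22²) = 3.809 (perimeter = 2·16·3.809·sin(180°/16) = 23.78 mm); the cube at (-2.5, 7.5) is not intersected at this z (z outside [8, 12.5]); Combining (union): only the r=4 sphere at (-2.5, 11) is present, so the union is just that shape — boundary = 23.78 mm; the cone at (-3, 12) does not reach this height (z outside [1, 8.5]); Merging all regions: only the result so far is present, so the union is just that shape — boundary = 23.78 mm; (whole slice rotated 55° about Z — lengths, areas and connectivity unchanged). So its perimeter = 23.78 mm. Layer 64 is larger (75.53 vs 23.78 mm).

layer 64 (z = 7.68 mm)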